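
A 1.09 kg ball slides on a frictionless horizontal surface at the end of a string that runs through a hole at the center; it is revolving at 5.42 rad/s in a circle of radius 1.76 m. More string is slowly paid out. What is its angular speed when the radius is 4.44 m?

No torque about the axis ⇒ m r₁² ω₁ = m r₂² ω₂.
ω₂ = ω₁ (r₁/r₂)² = (5.42)(1.76/4.44)² = 0.8516 rad/s.

ω₂ ≈ 0.852 rad/s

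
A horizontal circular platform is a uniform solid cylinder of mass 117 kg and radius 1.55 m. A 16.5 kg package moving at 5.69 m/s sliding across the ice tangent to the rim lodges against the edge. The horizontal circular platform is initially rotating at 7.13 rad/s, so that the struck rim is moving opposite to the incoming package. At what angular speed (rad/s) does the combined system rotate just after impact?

About the central axle the impulsive forces during the collision are internal, so angular momentum about that axis is conserved.
I_p = ½(117)(1.55)² = 140.5 kg·m². Taking the sense of the package's angular momentum as positive, L_{package} = m v R = (16.5)(5.69)(1.55) = 145.5 kg·m²/s.
L_i = −I_p ω_p + m v R = −(140.5)(7.13) + 145.5 = -856.6 kg·m²/s.
After sticking, I_f = I_p + m R² = 140.5 + (16.5)(1.55)² = 180.2 kg·m².
ω_f = L_i / I_f = -856.6 / 180.2 = -4.754 rad/s.

|ω_f| ≈ 4.75 rad/s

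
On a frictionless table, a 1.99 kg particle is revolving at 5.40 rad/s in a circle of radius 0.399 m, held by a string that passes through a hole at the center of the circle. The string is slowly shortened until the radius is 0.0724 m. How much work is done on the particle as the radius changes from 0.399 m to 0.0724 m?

No torque about the axis ⇒ m r₁² ω₁ = m r₂² ω₂.
ω₂ = ω₁ (r₁/r₂)² = (5.40)(0.399/0.0724)² = 164.0 rad/s.
W = ΔKE = ½m(v₂² − v₁²) = 135.7 J.

W ≈ 136 J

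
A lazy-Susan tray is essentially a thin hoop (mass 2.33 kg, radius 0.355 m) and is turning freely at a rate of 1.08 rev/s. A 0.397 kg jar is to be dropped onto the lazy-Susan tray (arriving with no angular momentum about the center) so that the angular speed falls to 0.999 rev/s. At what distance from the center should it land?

r ≈ 0.245 m

The added mass arrives with no angular momentum about the center, and any external torque about the center is negligible, so the system's angular momentum is conserved.
I_p = (2.33)(0.355)² = 0.2936 kg·m².
I_p ω_i = (I_p + m r²) ω_f ⇒ m r² = I_p(ω_i/ω_f − 1) = 0.2936(1.08/0.999 − 1) = 0.02381 kg·m².
r = √(0.02381/0.397) = 0.2449 m.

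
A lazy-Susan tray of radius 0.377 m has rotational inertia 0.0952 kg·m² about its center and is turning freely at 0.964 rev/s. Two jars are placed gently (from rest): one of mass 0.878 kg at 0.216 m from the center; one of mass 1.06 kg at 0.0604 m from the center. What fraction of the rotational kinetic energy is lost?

The added mass arrives with no angular momentum about the center, and any external torque about the center is negligible, so the system's angular momentum is conserved.
Added inertia Σmr² = (0.878)(0.216)² + (1.06)(0.0604)² = 0.04483 kg·m²; I_f = 0.09520 + 0.04483 = 0.1400 kg·m².
ω_f = I_p ω_i / I_f = (0.09520)(0.964) / 0.1400 = 0.6554 rev/s.
KE_i = ½(0.09520)(6.057 rad/s)² = 1.746 J; KE_f = ½(0.1400)(4.118)² = 1.187 J.
Fraction lost = 0.3202.

fraction ≈ 0.320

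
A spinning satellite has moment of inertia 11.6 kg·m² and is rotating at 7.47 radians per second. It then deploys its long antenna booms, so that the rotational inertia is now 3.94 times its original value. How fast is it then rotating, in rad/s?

Angular momentum about the spin axis is conserved since the torque about it is zero.
I₂ = 3.94 × 11.6 = 45.70 kg·m².
ω₂ = I₁ω₁ / I₂ = (11.60)(7.47 rad/s) / (45.70) = 1.896 rad/s.

ω₂ ≈ 1.90 rad/s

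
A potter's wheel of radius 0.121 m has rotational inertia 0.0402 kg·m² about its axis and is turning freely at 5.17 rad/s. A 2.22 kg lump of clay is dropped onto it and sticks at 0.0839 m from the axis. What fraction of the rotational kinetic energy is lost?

fraction ≈ 0.280

The added mass arrives with no angular momentum about the axis, and any external torque about the axis is negligible, so the system's angular momentum is conserved.
Added inertia Σmr² = (2.22)(0.0839)² = 0.01563 kg·m²; I_f = 0.04020 + 0.01563 = 0.05583 kg·m².
ω_f = I_p ω_i / I_f = (0.04020)(5.17) / 0.05583 = 3.723 rad/s.
KE_i = ½(0.04020)(5.170 rad/s)² = 0.5373 J; KE_f = ½(0.05583)(3.723)² = 0.3869 J.
Fraction lost = 0.2799.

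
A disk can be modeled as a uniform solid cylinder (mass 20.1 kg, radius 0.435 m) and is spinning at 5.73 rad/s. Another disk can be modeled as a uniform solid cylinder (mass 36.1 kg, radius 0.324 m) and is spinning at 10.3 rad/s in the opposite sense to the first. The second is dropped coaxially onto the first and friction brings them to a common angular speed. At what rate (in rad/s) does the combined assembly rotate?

No external torque acts about the common axis, so total angular momentum is conserved.
Moments of inertia: I_A = ½(20.1)(0.435)² = 1.902 kg·m²; I_B = ½(36.1)(0.324)² = 1.895 kg·m².
Taking A's sense as positive: L = (1.902)(5.73) − (1.895)(10.3) = -8.620 kg·m²·rad/s.
Combined I = 1.902 + 1.895 = 3.797 kg·m².
ω_f = L / I = -8.620 / 3.797 = -2.270 rad/s.

|ω_f| ≈ 2.27 rad/s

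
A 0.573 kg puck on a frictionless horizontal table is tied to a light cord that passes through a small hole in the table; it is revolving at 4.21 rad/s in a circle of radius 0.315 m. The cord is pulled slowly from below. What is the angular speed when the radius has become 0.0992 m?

No torque about the axis ⇒ m r₁² ω₁ = m r₂² ω₂.
ω₂ = ω₁ (r₁/r₂)² = (4.21)(0.315/0.0992)² = 42.45 rad/s.

ω₂ ≈ 42.5 rad/s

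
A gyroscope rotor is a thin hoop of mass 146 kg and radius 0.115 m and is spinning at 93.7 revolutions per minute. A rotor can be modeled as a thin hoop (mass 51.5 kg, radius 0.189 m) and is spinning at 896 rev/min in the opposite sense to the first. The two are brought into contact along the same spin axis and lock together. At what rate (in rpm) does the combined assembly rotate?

|ω_f| ≈ 389 rpm

No external torque acts about the common axis, so total angular momentum is conserved.
Moments of inertia: I_A = (146)(0.115)² = 1.931 kg·m²; I_B = (51.5)(0.189)² = 1.840 kg·m².
Taking A's sense as positive: L = (1.931)(93.7) − (1.840)(896) = -1467 kg·m²·rpm.
Combined I = 1.931 + 1.840 = 3.770 kg·m².
ω_f = L / I = -1467 / 3.770 = -389.2 rpm.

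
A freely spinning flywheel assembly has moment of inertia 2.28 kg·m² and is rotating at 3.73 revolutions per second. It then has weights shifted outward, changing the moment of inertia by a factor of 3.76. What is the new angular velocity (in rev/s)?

Angular momentum about the spin axis is conserved since the torque about it is zero.
I₂ = 3.76 × 2.28 = 8.573 kg·m².
ω₂ = I₁ω₁ / I₂ = (2.280)(3.73 rev/s) / (8.573) = 0.9920 rev/s.

ω₂ ≈ 0.992 rev/s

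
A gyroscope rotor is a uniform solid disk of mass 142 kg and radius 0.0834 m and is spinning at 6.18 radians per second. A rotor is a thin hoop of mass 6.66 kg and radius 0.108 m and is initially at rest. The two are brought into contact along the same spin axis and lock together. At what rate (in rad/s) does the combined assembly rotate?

|ω_f| ≈ 5.34 rad/s

No external torque acts about the common axis, so total angular momentum is conserved.
Moments of inertia: I_A = ½(142)(0.0834)² = 0.4938 kg·m²; I_B = (6.66)(0.108)² = 0.07768 kg·m².
Taking A's sense as positive: L = (0.4938)(6.18) = 3.052 kg·m²·rad/s.
Combined I = 0.4938 + 0.07768 = 0.5715 kg·m².
ω_f = L / I = 3.052 / 0.5715 = 5.340 rad/s.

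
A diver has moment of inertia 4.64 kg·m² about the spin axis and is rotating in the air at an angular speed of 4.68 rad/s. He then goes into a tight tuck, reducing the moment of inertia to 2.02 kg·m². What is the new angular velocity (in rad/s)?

No external torque acts about the spin axis, so angular momentum is conserved.
ω₂ = I₁ω₁ / I₂ = (4.640)(4.68 rad/s) / (2.020) = 10.75 rad/s.

ω₂ ≈ 10.8 rad/s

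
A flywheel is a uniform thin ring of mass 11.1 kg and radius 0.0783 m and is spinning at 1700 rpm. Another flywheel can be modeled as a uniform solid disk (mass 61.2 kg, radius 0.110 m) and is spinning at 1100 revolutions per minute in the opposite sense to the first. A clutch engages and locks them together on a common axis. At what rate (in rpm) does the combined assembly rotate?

|ω_f| ≈ 665 rpm

No external torque acts about the common axis, so total angular momentum is conserved.
Moments of inertia: I_A = (11.1)(0.0783)² = 0.06805 kg·m²; I_B = ½(61.2)(0.110)² = 0.3703 kg·m².
Taking A's sense as positive: L = (0.06805)(1700) − (0.3703)(1100) = -291.6 kg·m²·rpm.
Combined I = 0.06805 + 0.3703 = 0.4383 kg·m².
ω_f = L / I = -291.6 / 0.4383 = -665.3 rpm.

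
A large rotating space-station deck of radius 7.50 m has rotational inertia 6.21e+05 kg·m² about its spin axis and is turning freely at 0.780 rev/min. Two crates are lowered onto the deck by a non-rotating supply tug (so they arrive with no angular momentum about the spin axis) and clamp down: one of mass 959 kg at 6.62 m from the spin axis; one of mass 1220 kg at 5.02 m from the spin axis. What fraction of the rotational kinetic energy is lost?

The added mass arrives with no angular momentum about the spin axis, and any external torque about the spin axis is negligible, so the system's angular momentum is conserved.
Added inertia Σmr² = (959)(6.62)² + (1220)(5.02)² = 72770 kg·m²; I_f = 6.210e+05 + 72770 = 6.938e+05 kg·m².
ω_f = I_p ω_i / I_f = (6.210e+05)(0.780) / 6.938e+05 = 0.6982 rpm.
KE_i = ½(6.210e+05)(0.08168 rad/s)² = 2072 J; KE_f = ½(6.938e+05)(0.07311)² = 1854 J.
Fraction lost = 0.1049.

fraction ≈ 0.105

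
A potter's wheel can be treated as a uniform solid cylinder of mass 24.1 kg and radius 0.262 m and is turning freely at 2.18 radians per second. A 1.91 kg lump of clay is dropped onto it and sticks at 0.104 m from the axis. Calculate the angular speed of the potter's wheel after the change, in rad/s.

No external torque acts about the axis; L_before = L_after.
I_p = ½(24.1)(0.262)² = 0.8272 kg·m².
Added inertia Σmr² = (1.91)(0.104)² = 0.02066 kg·m²; I_f = 0.8272 + 0.02066 = 0.8478 kg·m².
ω_f = I_p ω_i / I_f = (0.8272)(2.18) / 0.8478 = 2.127 rad/s.

ω_f ≈ 2.13 rad/s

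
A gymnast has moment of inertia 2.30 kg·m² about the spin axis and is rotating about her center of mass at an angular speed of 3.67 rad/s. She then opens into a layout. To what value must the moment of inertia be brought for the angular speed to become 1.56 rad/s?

With no external torque about the axis, L is conserved: I₁ω₁ = I₂ω₂.
I₂ = I₁ω₁ / ω₂ = (2.30)(3.67) / (1.56) = 5.411 kg·m².

I₂ ≈ 5.41 kg·m²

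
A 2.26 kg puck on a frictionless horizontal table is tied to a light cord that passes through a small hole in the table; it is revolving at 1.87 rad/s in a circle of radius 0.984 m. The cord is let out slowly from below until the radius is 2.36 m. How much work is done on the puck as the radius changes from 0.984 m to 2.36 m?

The constraining force is radial, so m r² ω about the center is conserved.
ω₂ = ω₁ (r₁/r₂)² = (1.87)(0.984/2.36)² = 0.3251 rad/s.
W = ΔKE = ½m(v₂² − v₁²) = -3.161 J.

W ≈ -3.16 J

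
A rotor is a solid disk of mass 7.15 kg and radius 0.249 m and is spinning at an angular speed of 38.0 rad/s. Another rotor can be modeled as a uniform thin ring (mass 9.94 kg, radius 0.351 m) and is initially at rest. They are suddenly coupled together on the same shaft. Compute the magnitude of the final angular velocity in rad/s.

The coupling torques are internal; angular momentum about the shared axis is conserved.
Moments of inertia: I_A = ½(7.15)(0.249)² = 0.2217 kg·m²; I_B = (9.94)(0.351)² = 1.225 kg·m².
Taking A's sense as positive: L = (0.2217)(38.0) = 8.423 kg·m²·rad/s.
Combined I = 0.2217 + 1.225 = 1.446 kg·m².
ω_f = L / I = 8.423 / 1.446 = 5.824 rad/s.

|ω_f| ≈ 5.82 rad/s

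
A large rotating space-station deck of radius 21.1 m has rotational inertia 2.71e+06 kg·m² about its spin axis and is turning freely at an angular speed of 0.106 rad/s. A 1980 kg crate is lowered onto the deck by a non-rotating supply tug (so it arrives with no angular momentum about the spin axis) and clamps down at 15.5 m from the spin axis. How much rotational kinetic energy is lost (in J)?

energy lost ≈ 2270 J

No external torque acts about the spin axis; L_before = L_after.
Added inertia Σmr² = (1980)(15.5)² = 4.757e+05 kg·m²; I_f = 2.710e+06 + 4.757e+05 = 3.186e+06 kg·m².
ω_f = I_p ω_i / I_f = (2.710e+06)(0.106) / 3.186e+06 = 0.09017 rad/s.
KE_i = ½(2.710e+06)(0.1060 rad/s)² = 15220 J; KE_f = ½(3.186e+06)(0.09017)² = 12950 J.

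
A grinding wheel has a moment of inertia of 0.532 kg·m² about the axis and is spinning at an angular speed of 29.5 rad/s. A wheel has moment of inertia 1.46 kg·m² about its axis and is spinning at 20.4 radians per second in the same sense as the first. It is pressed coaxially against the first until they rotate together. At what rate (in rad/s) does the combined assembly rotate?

|ω_f| ≈ 22.8 rad/s

No external torque acts about the common axis, so total angular momentum is conserved.
Taking A's sense as positive: L = (0.5320)(29.5) + (1.460)(20.4) = 45.48 kg·m²·rad/s.
Combined I = 0.5320 + 1.460 = 1.992 kg·m².
ω_f = L / I = 45.48 / 1.992 = 22.83 rad/s.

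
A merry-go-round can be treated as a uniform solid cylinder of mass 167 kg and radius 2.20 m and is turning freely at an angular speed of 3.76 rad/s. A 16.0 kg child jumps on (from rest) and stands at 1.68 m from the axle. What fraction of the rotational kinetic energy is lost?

fraction ≈ 0.101

The added mass arrives with no angular momentum about the axle, and any external torque about the axle is negligible, so the system's angular momentum is conserved.
I_p = ½(167)(2.20)² = 404.1 kg·m².
Added inertia Σmr² = (16.0)(1.68)² = 45.16 kg·m²; I_f = 404.1 + 45.16 = 449.3 kg·m².
ω_f = I_p ω_i / I_f = (404.1)(3.76) / 449.3 = 3.382 rad/s.
KE_i = ½(404.1)(3.760 rad/s)² = 2857 J; KE_f = ½(449.3)(3.382)² = 2570 J.
Fraction lost = 0.1005.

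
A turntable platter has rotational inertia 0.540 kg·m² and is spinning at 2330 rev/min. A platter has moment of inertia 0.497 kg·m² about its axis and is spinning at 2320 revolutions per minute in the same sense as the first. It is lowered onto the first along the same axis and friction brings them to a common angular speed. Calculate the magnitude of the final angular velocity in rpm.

No external torque acts about the common axis, so total angular momentum is conserved.
Taking A's sense as positive: L = (0.5400)(2330) + (0.4970)(2320) = 2411 kg·m²·rpm.
Combined I = 0.5400 + 0.4970 = 1.037 kg·m².
ω_f = L / I = 2411 / 1.037 = 2325 rpm.

|ω_f| ≈ 2330 rpm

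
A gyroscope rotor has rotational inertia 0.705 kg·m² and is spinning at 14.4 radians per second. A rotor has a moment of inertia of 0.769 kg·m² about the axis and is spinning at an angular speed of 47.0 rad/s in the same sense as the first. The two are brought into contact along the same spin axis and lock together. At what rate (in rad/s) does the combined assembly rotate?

|ω_f| ≈ 31.4 rad/s

No external torque acts about the common axis, so total angular momentum is conserved.
Taking A's sense as positive: L = (0.7050)(14.4) + (0.7690)(47.0) = 46.30 kg·m²·rad/s.
Combined I = 0.7050 + 0.7690 = 1.474 kg·m².
ω_f = L / I = 46.30 / 1.474 = 31.41 rad/s.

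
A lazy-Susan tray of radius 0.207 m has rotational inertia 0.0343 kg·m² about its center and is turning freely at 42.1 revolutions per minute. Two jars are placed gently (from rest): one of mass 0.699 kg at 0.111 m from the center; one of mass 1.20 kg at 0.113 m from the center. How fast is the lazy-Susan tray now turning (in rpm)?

ω_f ≈ 24.8 rpm

No external torque acts about the center; L_before = L_after.
Added inertia Σmr² = (0.699)(0.111)² + (1.20)(0.113)² = 0.02394 kg·m²; I_f = 0.03430 + 0.02394 = 0.05824 kg·m².
ω_f = I_p ω_i / I_f = (0.03430)(42.1) / 0.05824 = 24.80 rpm.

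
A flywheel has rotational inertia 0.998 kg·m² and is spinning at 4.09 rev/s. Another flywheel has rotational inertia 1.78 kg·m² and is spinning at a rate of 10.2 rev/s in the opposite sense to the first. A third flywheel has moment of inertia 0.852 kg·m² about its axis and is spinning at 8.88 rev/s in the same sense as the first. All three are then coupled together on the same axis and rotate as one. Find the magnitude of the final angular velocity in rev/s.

The coupling torques are internal; angular momentum about the shared axis is conserved.
Taking A's sense as positive: L = (0.9980)(4.09) − (1.780)(10.2) + (0.8520)(8.88) = -6.508 kg·m²·rev/s.
Combined I = 0.9980 + 1.780 + 0.8520 = 3.630 kg·m².
ω_f = L / I = -6.508 / 3.630 = -1.793 rev/s.

|ω_f| ≈ 1.79 rev/s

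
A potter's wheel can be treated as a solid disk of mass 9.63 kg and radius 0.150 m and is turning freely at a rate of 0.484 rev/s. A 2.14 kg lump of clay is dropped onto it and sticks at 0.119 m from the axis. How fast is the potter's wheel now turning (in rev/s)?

The added mass arrives with no angular momentum about the axis, and any external torque about the axis is negligible, so the system's angular momentum is conserved.
I_p = ½(9.63)(0.150)² = 0.1083 kg·m².
Added inertia Σmr² = (2.14)(0.119)² = 0.03030 kg·m²; I_f = 0.1083 + 0.03030 = 0.1386 kg·m².
ω_f = I_p ω_i / I_f = (0.1083)(0.484) / 0.1386 = 0.3782 rev/s.

ω_f ≈ 0.378 rev/s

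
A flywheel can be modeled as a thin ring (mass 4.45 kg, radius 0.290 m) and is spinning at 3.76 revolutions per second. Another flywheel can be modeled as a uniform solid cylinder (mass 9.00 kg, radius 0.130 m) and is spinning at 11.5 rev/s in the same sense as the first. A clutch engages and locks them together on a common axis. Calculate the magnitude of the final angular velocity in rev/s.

The coupling torques are internal; angular momentum about the shared axis is conserved.
Moments of inertia: I_A = (4.45)(0.290)² = 0.3742 kg·m²; I_B = ½(9.00)(0.130)² = 0.07605 kg·m².
Taking A's sense as positive: L = (0.3742)(3.76) + (0.07605)(11.5) = 2.282 kg·m²·rev/s.
Combined I = 0.3742 + 0.07605 = 0.4503 kg·m².
ω_f = L / I = 2.282 / 0.4503 = 5.067 rev/s.

|ω_f| ≈ 5.07 rev/s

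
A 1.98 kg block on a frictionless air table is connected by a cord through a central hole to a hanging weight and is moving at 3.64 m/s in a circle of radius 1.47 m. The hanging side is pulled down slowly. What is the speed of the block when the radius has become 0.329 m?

The only horizontal force on the mass is along the cord (radial), so it exerts no torque about the hole and angular momentum m v r is conserved.
v₂ = v₁ r₁ / r₂ = (3.64)(1.47) / (0.329) = 16.26 m/s.

v₂ ≈ 16.3 m/s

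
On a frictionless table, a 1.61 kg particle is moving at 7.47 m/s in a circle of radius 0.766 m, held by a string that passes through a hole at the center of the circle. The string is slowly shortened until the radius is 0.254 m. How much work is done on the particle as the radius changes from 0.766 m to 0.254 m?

W ≈ 364 J

The only horizontal force on the mass is along the cord (radial), so it exerts no torque about the hole and angular momentum m v r is conserved.
v₂ = v₁ r₁ / r₂ = (7.47)(0.766) / (0.254) = 22.53 m/s.
W = ΔKE = ½m(v₂² − v₁²) = 363.6 J.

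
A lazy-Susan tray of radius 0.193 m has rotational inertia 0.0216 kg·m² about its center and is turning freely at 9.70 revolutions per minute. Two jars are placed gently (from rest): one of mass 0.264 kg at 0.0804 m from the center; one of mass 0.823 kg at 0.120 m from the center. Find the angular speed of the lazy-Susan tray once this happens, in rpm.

ω_f ≈ 5.96 rpm

No external torque acts about the center; L_before = L_after.
Added inertia Σmr² = (0.264)(0.0804)² + (0.823)(0.120)² = 0.01356 kg·m²; I_f = 0.02160 + 0.01356 = 0.03516 kg·m².
ω_f = I_p ω_i / I_f = (0.02160)(9.70) / 0.03516 = 5.959 rpm.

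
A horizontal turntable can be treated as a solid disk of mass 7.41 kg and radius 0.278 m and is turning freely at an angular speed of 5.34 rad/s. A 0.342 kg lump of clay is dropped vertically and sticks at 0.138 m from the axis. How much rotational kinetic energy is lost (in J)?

energy lost ≈ 0.0908 J

The added mass arrives with no angular momentum about the axis, and any external torque about the axis is negligible, so the system's angular momentum is conserved.
I_p = ½(7.41)(0.278)² = 0.2863 kg·m².
Added inertia Σmr² = (0.342)(0.138)² = 0.006513 kg·m²; I_f = 0.2863 + 0.006513 = 0.2929 kg·m².
ω_f = I_p ω_i / I_f = (0.2863)(5.34) / 0.2929 = 5.221 rad/s.
KE_i = ½(0.2863)(5.340 rad/s)² = 4.083 J; KE_f = ½(0.2929)(5.221)² = 3.992 J.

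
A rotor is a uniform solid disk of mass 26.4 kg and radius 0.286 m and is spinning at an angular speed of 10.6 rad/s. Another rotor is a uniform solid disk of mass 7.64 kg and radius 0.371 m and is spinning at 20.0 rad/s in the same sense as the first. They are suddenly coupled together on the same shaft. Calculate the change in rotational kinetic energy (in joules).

ΔKE ≈ -15.6 J

No external torque acts about the common axis, so total angular momentum is conserved.
Moments of inertia: I_A = ½(26.4)(0.286)² = 1.080 kg·m²; I_B = ½(7.64)(0.371)² = 0.5258 kg·m².
Taking A's sense as positive: L = (1.080)(10.6) + (0.5258)(20.0) = 21.96 kg·m²·rad/s.
Combined I = 1.080 + 0.5258 = 1.605 kg·m².
ω_f = L / I = 21.96 / 1.605 = 13.68 rad/s.
KE_i = ½ΣIω² = 165.8 J; KE_f = ½(1.605)(13.68)² = 150.2 J.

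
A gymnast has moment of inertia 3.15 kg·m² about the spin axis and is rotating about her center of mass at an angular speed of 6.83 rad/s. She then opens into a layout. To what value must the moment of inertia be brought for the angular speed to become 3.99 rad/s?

Angular momentum about the spin axis is conserved since the torque about it is zero.
I₂ = I₁ω₁ / ω₂ = (3.15)(6.83) / (3.99) = 5.392 kg·m².

I₂ ≈ 5.39 kg·m²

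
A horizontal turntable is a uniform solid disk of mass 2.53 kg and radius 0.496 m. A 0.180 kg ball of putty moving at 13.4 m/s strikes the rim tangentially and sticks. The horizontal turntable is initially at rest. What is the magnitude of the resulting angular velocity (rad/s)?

About the axle the impulsive forces during the collision are internal, so angular momentum about that axis is conserved.
I_p = ½(2.53)(0.496)² = 0.3112 kg·m². Taking the sense of the ball of putty's angular momentum as positive, L_{ball} = m v R = (0.180)(13.4)(0.496) = 1.196 kg·m²/s.
L_i = 0 + 1.196 = 1.196 kg·m²/s.
After sticking, I_f = I_p + m R² = 0.3112 + (0.180)(0.496)² = 0.3555 kg·m².
ω_f = L_i / I_f = 1.196 / 0.3555 = 3.365 rad/s.

|ω_f| ≈ 3.37 rad/s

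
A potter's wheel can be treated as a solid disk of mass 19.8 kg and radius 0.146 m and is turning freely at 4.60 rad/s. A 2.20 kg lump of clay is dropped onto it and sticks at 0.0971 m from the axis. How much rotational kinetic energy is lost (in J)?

No external torque acts about the axis; L_before = L_after.
I_p = ½(19.8)(0.146)² = 0.2110 kg·m².
Added inertia Σmr² = (2.20)(0.0971)² = 0.02074 kg·m²; I_f = 0.2110 + 0.02074 = 0.2318 kg·m².
ω_f = I_p ω_i / I_f = (0.2110)(4.60) / 0.2318 = 4.188 rad/s.
KE_i = ½(0.2110)(4.600 rad/s)² = 2.233 J; KE_f = ½(0.2318)(4.188)² = 2.033 J.

energy lost ≈ 0.200 J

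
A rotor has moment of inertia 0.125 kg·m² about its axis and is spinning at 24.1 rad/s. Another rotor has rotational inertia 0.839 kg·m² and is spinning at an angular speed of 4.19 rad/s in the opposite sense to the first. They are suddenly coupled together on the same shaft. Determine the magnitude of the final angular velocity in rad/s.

The coupling torques are internal; angular momentum about the shared axis is conserved.
Taking A's sense as positive: L = (0.1250)(24.1) − (0.8390)(4.19) = -0.5029 kg·m²·rad/s.
Combined I = 0.1250 + 0.8390 = 0.9640 kg·m².
ω_f = L / I = -0.5029 / 0.9640 = -0.5217 rad/s.

|ω_f| ≈ 0.522 rad/s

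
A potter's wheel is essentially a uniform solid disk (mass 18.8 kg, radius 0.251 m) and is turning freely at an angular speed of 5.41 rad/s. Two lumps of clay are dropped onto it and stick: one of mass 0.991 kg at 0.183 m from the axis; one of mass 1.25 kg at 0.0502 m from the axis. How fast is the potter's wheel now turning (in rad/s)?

ω_f ≈ 5.10 rad/s

The added mass arrives with no angular momentum about the axis, and any external torque about the axis is negligible, so the system's angular momentum is conserved.
I_p = ½(18.8)(0.251)² = 0.5922 kg·m².
Added inertia Σmr² = (0.991)(0.183)² + (1.25)(0.0502)² = 0.03634 kg·m²; I_f = 0.5922 + 0.03634 = 0.6285 kg·m².
ω_f = I_p ω_i / I_f = (0.5922)(5.41) / 0.6285 = 5.097 rad/s.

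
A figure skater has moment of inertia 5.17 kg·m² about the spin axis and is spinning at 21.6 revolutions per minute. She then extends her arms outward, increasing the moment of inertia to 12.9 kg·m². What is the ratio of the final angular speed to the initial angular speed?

ω₂/ω₁ ≈ 0.401

No external torque acts about the spin axis, so angular momentum is conserved.
ω₂/ω₁ = I₁/I₂ = 5.170 / 12.90 = 0.4008.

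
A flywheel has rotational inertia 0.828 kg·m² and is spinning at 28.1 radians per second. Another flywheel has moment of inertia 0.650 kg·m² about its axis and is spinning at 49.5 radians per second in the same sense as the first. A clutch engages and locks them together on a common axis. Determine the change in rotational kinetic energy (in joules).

ΔKE ≈ -83.4 J

The coupling torques are internal; angular momentum about the shared axis is conserved.
Taking A's sense as positive: L = (0.8280)(28.1) + (0.6500)(49.5) = 55.44 kg·m²·rad/s.
Combined I = 0.8280 + 0.6500 = 1.478 kg·m².
ω_f = L / I = 55.44 / 1.478 = 37.51 rad/s.
KE_i = ½ΣIω² = 1123 J; KE_f = ½(1.478)(37.51)² = 1040 J.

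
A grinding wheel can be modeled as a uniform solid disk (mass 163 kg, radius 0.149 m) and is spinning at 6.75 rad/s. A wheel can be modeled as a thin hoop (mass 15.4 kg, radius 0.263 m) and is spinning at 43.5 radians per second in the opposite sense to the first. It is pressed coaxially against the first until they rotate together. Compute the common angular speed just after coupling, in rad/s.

|ω_f| ≈ 11.9 rad/s

No external torque acts about the common axis, so total angular momentum is conserved.
Moments of inertia: I_A = ½(163)(0.149)² = 1.809 kg·m²; I_B = (15.4)(0.263)² = 1.065 kg·m².
Taking A's sense as positive: L = (1.809)(6.75) − (1.065)(43.5) = -34.12 kg·m²·rad/s.
Combined I = 1.809 + 1.065 = 2.875 kg·m².
ω_f = L / I = -34.12 / 2.875 = -11.87 rad/s.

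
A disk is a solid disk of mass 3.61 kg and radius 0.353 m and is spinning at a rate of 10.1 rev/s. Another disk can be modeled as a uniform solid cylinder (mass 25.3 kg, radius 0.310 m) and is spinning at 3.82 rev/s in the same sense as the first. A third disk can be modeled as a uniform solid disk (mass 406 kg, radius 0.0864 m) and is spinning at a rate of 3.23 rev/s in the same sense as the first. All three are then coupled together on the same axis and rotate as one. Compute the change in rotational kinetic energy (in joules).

ΔKE ≈ -184 J

No external torque acts about the common axis, so total angular momentum is conserved.
Moments of inertia: I_A = ½(3.61)(0.353)² = 0.2249 kg·m²; I_B = ½(25.3)(0.310)² = 1.216 kg·m²; I_C = ½(406)(0.0864)² = 1.515 kg·m².
Taking A's sense as positive: L = (0.2249)(10.1) + (1.216)(3.82) + (1.515)(3.23) = 11.81 kg·m²·rev/s.
Combined I = 0.2249 + 1.216 + 1.515 = 2.956 kg·m².
ω_f = L / I = 11.81 / 2.956 = 3.995 rev/s.
KE_i = ½ΣIω² = 1115 J; KE_f = ½(2.956)(25.10)² = 931.4 J.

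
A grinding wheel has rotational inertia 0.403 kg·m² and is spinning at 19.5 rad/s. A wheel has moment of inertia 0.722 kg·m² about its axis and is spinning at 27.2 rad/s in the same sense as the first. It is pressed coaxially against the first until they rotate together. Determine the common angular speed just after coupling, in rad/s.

|ω_f| ≈ 24.4 rad/s

The coupling torques are internal; angular momentum about the shared axis is conserved.
Taking A's sense as positive: L = (0.4030)(19.5) + (0.7220)(27.2) = 27.50 kg·m²·rad/s.
Combined I = 0.4030 + 0.7220 = 1.125 kg·m².
ω_f = L / I = 27.50 / 1.125 = 24.44 rad/s.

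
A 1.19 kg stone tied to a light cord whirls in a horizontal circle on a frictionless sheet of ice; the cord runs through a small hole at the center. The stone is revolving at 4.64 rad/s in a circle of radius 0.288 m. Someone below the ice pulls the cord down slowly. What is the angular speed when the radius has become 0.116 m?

The constraining force is radial, so m r² ω about the center is conserved.
ω₂ = ω₁ (r₁/r₂)² = (4.64)(0.288/0.116)² = 28.60 rad/s.

ω₂ ≈ 28.6 rad/s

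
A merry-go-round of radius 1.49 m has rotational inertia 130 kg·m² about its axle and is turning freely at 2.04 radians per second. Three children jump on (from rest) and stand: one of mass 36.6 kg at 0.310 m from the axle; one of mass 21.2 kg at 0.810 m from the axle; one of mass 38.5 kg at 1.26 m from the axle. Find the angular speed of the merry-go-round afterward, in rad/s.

The added mass arrives with no angular momentum about the axle, and any external torque about the axle is negligible, so the system's angular momentum is conserved.
Added inertia Σmr² = (36.6)(0.310)² + (21.2)(0.810)² + (38.5)(1.26)² = 78.55 kg·m²; I_f = 130.0 + 78.55 = 208.5 kg·m².
ω_f = I_p ω_i / I_f = (130.0)(2.04) / 208.5 = 1.272 rad/s.

ω_f ≈ 1.27 rad/s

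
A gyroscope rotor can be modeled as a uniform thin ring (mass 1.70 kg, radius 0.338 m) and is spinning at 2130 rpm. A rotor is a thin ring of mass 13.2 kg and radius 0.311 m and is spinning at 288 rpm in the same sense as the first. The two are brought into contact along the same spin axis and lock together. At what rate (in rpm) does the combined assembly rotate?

|ω_f| ≈ 531 rpm

No external torque acts about the common axis, so total angular momentum is conserved.
Moments of inertia: I_A = (1.70)(0.338)² = 0.1942 kg·m²; I_B = (13.2)(0.311)² = 1.277 kg·m².
Taking A's sense as positive: L = (0.1942)(2130) + (1.277)(288) = 781.4 kg·m²·rpm.
Combined I = 0.1942 + 1.277 = 1.471 kg·m².
ω_f = L / I = 781.4 / 1.471 = 531.2 rpm.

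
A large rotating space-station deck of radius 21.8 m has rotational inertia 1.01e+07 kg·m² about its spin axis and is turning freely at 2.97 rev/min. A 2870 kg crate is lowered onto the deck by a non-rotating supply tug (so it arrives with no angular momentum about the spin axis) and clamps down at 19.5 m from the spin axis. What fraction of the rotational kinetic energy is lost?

The added mass arrives with no angular momentum about the spin axis, and any external torque about the spin axis is negligible, so the system's angular momentum is conserved.
Added inertia Σmr² = (2870)(19.5)² = 1.091e+06 kg·m²; I_f = 1.010e+07 + 1.091e+06 = 1.119e+07 kg·m².
ω_f = I_p ω_i / I_f = (1.010e+07)(2.97) / 1.119e+07 = 2.680 rpm.
KE_i = ½(1.010e+07)(0.3110 rad/s)² = 4.885e+05 J; KE_f = ½(1.119e+07)(0.2807)² = 4.409e+05 J.
Fraction lost = 0.09751.

fraction ≈ 0.0975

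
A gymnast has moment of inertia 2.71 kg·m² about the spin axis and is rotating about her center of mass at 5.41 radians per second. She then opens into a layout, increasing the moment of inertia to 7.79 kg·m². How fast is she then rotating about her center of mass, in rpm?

ω₂ ≈ 18.0 rpm

No external torque acts about the spin axis, so angular momentum is conserved.
ω₂ = I₁ω₁ / I₂ = (2.710)(5.41 rad/s) / (7.790) = 1.882 rad/s = 17.97 rpm.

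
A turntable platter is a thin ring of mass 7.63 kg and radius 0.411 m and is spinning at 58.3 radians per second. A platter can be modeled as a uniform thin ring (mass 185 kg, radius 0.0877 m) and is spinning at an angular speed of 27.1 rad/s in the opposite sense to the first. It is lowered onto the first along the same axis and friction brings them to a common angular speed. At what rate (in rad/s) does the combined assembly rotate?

|ω_f| ≈ 13.5 rad/s

The coupling torques are internal; angular momentum about the shared axis is conserved.
Moments of inertia: I_A = (7.63)(0.411)² = 1.289 kg·m²; I_B = (185)(0.0877)² = 1.423 kg·m².
Taking A's sense as positive: L = (1.289)(58.3) − (1.423)(27.1) = 36.58 kg·m²·rad/s.
Combined I = 1.289 + 1.423 = 2.712 kg·m².
ω_f = L / I = 36.58 / 2.712 = 13.49 rad/s.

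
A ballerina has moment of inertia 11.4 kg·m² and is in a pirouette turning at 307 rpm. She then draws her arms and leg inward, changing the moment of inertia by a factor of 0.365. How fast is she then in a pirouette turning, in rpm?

Angular momentum about the spin axis is conserved since the torque about it is zero.
I₂ = 0.365 × 11.4 = 4.161 kg·m².
ω₂ = I₁ω₁ / I₂ = (11.40)(307 rpm) / (4.161) = 841.1 rpm.

ω₂ ≈ 841 rpm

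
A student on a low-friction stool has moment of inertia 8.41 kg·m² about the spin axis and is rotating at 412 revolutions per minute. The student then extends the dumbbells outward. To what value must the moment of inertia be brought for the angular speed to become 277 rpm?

Angular momentum about the spin axis is conserved since the torque about it is zero.
I₂ = I₁ω₁ / ω₂ = (8.41)(412) / (277) = 12.51 kg·m².

I₂ ≈ 12.5 kg·m²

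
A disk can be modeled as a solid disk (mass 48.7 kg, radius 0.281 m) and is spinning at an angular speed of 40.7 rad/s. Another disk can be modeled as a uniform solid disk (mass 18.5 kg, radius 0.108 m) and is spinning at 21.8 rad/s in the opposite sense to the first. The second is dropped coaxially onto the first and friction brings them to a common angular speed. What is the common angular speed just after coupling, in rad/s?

No external torque acts about the common axis, so total angular momentum is conserved.
Moments of inertia: I_A = ½(48.7)(0.281)² = 1.923 kg·m²; I_B = ½(18.5)(0.108)² = 0.1079 kg·m².
Taking A's sense as positive: L = (1.923)(40.7) − (0.1079)(21.8) = 75.90 kg·m²·rad/s.
Combined I = 1.923 + 0.1079 = 2.031 kg·m².
ω_f = L / I = 75.90 / 2.031 = 37.38 rad/s.

|ω_f| ≈ 37.4 rad/s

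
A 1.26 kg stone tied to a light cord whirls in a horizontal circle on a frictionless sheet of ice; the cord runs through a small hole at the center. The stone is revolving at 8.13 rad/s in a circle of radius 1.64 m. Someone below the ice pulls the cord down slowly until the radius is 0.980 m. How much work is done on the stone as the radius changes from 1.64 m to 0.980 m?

No torque about the axis ⇒ m r₁² ω₁ = m r₂² ω₂.
ω₂ = ω₁ (r₁/r₂)² = (8.13)(1.64/0.980)² = 22.77 rad/s.
W = ΔKE = ½m(v₂² − v₁²) = 201.7 J.

W ≈ 202 J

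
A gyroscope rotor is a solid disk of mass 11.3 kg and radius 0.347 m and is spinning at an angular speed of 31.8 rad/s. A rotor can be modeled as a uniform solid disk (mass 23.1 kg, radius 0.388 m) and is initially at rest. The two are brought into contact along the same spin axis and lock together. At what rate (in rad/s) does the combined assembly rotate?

The coupling torques are internal; angular momentum about the shared axis is conserved.
Moments of inertia: I_A = ½(11.3)(0.347)² = 0.6803 kg·m²; I_B = ½(23.1)(0.388)² = 1.739 kg·m².
Taking A's sense as positive: L = (0.6803)(31.8) = 21.63 kg·m²·rad/s.
Combined I = 0.6803 + 1.739 = 2.419 kg·m².
ω_f = L / I = 21.63 / 2.419 = 8.943 rad/s.

|ω_f| ≈ 8.94 rad/s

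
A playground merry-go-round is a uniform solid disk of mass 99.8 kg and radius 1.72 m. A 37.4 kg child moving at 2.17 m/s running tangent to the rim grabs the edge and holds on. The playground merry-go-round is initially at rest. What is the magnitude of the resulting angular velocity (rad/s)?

|ω_f| ≈ 0.540 rad/s

About the axle the impulsive forces during the collision are internal, so angular momentum about that axis is conserved.
I_p = ½(99.8)(1.72)² = 147.6 kg·m². Taking the sense of the child's angular momentum as positive, L_{child} = m v R = (37.4)(2.17)(1.72) = 139.6 kg·m²/s.
L_i = 0 + 139.6 = 139.6 kg·m²/s.
After sticking, I_f = I_p + m R² = 147.6 + (37.4)(1.72)² = 258.3 kg·m².
ω_f = L_i / I_f = 139.6 / 258.3 = 0.5405 rad/s.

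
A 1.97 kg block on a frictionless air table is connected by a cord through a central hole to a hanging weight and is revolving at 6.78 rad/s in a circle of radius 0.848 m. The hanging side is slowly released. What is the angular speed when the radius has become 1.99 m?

ω₂ ≈ 1.23 rad/s

No torque about the axis ⇒ m r₁² ω₁ = m r₂² ω₂.
ω₂ = ω₁ (r₁/r₂)² = (6.78)(0.848/1.99)² = 1.231 rad/s.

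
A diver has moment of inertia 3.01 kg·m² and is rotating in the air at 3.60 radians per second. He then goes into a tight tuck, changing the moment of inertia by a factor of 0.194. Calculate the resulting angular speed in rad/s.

No external torque acts about the spin axis, so angular momentum is conserved.
I₂ = 0.194 × 3.01 = 0.5839 kg·m².
ω₂ = I₁ω₁ / I₂ = (3.010)(3.60 rad/s) / (0.5839) = 18.56 rad/s.

ω₂ ≈ 18.6 rad/s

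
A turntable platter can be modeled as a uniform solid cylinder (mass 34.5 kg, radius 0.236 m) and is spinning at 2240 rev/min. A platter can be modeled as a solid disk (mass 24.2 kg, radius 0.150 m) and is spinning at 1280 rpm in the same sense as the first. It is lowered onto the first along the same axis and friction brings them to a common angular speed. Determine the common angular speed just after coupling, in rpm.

The coupling torques are internal; angular momentum about the shared axis is conserved.
Moments of inertia: I_A = ½(34.5)(0.236)² = 0.9608 kg·m²; I_B = ½(24.2)(0.150)² = 0.2722 kg·m².
Taking A's sense as positive: L = (0.9608)(2240) + (0.2722)(1280) = 2501 kg·m²·rpm.
Combined I = 0.9608 + 0.2722 = 1.233 kg·m².
ω_f = L / I = 2501 / 1.233 = 2028 rpm.

|ω_f| ≈ 2030 rpm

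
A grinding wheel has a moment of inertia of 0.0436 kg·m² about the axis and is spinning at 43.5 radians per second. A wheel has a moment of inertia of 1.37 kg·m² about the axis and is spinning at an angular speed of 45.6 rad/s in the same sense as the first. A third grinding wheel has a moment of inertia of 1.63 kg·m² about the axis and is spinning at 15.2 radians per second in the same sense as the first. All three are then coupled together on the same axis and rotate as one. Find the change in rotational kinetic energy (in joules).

ΔKE ≈ -348 J

No external torque acts about the common axis, so total angular momentum is conserved.
Taking A's sense as positive: L = (0.04360)(43.5) + (1.370)(45.6) + (1.630)(15.2) = 89.14 kg·m²·rad/s.
Combined I = 0.04360 + 1.370 + 1.630 = 3.044 kg·m².
ω_f = L / I = 89.14 / 3.044 = 29.29 rad/s.
KE_i = ½ΣIω² = 1654 J; KE_f = ½(3.044)(29.29)² = 1305 J.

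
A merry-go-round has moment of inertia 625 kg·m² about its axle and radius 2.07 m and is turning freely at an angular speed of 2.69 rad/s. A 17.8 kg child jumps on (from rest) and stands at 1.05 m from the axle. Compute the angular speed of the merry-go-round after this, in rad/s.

The added mass arrives with no angular momentum about the axle, and any external torque about the axle is negligible, so the system's angular momentum is conserved.
Added inertia Σmr² = (17.8)(1.05)² = 19.62 kg·m²; I_f = 625.0 + 19.62 = 644.6 kg·m².
ω_f = I_p ω_i / I_f = (625.0)(2.69) / 644.6 = 2.608 rad/s.

ω_f ≈ 2.61 rad/s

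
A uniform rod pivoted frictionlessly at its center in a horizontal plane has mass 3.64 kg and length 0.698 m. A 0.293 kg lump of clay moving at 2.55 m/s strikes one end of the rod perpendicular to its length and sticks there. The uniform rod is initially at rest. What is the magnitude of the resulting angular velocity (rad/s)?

The axle reaction passes through the pivot and exerts no torque about it; angular momentum about the pivot is conserved through the impact.
I_p = (1/12)(3.64)(0.698)² = 0.1478 kg·m². Taking the sense of the lump of clay's angular momentum as positive, L_{lump} = m v R = (0.293)(2.55)(0.698/2) = 0.2608 kg·m²/s.
L_i = 0 + 0.2608 = 0.2608 kg·m²/s.
After sticking, I_f = I_p + m R² = 0.1478 + (0.293)(0.698/2)² = 0.1835 kg·m².
ω_f = L_i / I_f = 0.2608 / 0.1835 = 1.421 rad/s.

|ω_f| ≈ 1.42 rad/s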